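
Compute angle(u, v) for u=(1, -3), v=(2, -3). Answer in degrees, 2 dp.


u.v = 11, |u| = sqrt(10) = 3.1623, |v| = sqrt(13) = 3.6056
cos(theta) = u.v/(|u||v|) = 11/sqrt(130) = 0.964764
theta = acos(0.964764) = 15.26 degrees

15.26 degrees


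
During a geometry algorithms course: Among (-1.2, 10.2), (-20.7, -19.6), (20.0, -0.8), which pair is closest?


d(P0,P1) = 35.6131, d(P0,P2) = 23.8839, d(P1,P2) = 44.8322
Closest: P0 and P2

Closest pair: (-1.2, 10.2) and (20.0, -0.8), distance = 23.8839


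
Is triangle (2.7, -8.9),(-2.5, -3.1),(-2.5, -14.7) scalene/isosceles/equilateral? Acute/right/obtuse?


Side lengths squared: AB^2=60.68, BC^2=134.56, CA^2=60.68
Sorted: [60.68, 60.68, 134.56]
By sides: Isosceles, By angles: Obtuse

Isosceles, Obtuse


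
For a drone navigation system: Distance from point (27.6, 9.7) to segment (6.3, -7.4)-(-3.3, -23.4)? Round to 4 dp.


Project P onto AB: t = 0 (clamped to [0,1])
Closest point on segment: (6.3, -7.4)
Distance: 27.3148

27.3148


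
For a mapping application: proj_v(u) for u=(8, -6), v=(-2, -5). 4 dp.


u.v = 14, |v| = sqrt(29) = 5.3852
Scalar projection = u.v / |v| = 14 / sqrt(29) = 2.5997

2.5997


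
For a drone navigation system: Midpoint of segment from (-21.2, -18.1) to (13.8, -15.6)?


M = (((-21.2)+13.8)/2, ((-18.1)+(-15.6))/2)
= (-3.7, -16.85)

(-3.7, -16.85)


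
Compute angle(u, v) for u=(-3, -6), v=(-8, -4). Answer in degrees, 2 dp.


u.v = 48, |u| = sqrt(45) = 6.7082, |v| = sqrt(80) = 8.9443
cos(theta) = u.v/(|u||v|) = 48/sqrt(3600) = 0.8
theta = acos(0.8) = 36.87 degrees

36.87 degrees


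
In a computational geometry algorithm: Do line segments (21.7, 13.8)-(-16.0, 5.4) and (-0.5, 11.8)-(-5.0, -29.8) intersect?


Cross products: d1=914.52, d2=-616, d3=-111.08, d4=1419.44
d1*d2 < 0 and d3*d4 < 0? yes

Yes, they intersect


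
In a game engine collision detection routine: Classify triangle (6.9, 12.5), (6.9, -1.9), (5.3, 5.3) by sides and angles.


Side lengths squared: AB^2=207.36, BC^2=54.4, CA^2=54.4
Sorted: [54.4, 54.4, 207.36]
By sides: Isosceles, By angles: Obtuse

Isosceles, Obtuse


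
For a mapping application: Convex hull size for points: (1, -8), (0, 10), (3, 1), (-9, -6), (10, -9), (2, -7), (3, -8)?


Convex hull vertices (CCW): (-9, -6), (1, -8), (10, -9), (0, 10)
Count = 4

4


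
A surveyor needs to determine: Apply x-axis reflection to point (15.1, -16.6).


Reflection over x-axis: (x,y) -> (x,-y)
(15.1, -16.6) -> (15.1, 16.6)

(15.1, 16.6)


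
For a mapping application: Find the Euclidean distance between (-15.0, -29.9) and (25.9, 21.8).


dx=40.9, dy=51.7
d^2 = 40.9^2 + 51.7^2 = 4345.7
d = sqrt(4345.7) = 65.9219

65.9219


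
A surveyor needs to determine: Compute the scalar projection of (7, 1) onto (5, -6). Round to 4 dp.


u.v = 29, |v| = sqrt(61) = 7.8102
Scalar projection = u.v / |v| = 29 / sqrt(61) = 3.7131

3.7131


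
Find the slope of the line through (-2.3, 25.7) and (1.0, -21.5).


slope = (y2-y1)/(x2-x1) = ((-21.5)-25.7)/(1-(-2.3)) = (-47.2)/3.3 = -14.303

-14.303


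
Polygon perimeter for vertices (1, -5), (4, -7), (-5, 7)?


Sides: (1, -5)->(4, -7): sqrt(13) = 3.605551, (4, -7)->(-5, 7): sqrt(277) = 16.643317, (-5, 7)->(1, -5): sqrt(180) = 13.416408
Sum = 33.665276
Perimeter = 33.6653

33.6653


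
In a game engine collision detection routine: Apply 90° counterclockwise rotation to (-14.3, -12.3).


90° CCW: (x,y) -> (-y, x)
(-14.3,-12.3) -> (12.3, -14.3)

(12.3, -14.3)


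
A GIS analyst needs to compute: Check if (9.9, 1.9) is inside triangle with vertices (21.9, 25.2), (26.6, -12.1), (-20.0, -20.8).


Cross products: AB x AP = -557.11, BC x BP = -797.69, CA x CP = -424.27
All same sign? yes

Yes, inside


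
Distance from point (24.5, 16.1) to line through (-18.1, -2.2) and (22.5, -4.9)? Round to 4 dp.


|cross product| = 858
|line direction| = sqrt(1655.65) = 40.6897
Distance = 858/sqrt(1655.65) = 21.0864

21.0864


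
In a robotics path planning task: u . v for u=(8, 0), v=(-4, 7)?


u . v = u_x*v_x + u_y*v_y = 8*(-4) + 0*7
= (-32) + 0 = -32

-32


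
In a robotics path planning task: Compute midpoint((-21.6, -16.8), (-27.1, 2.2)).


M = (((-21.6)+(-27.1))/2, ((-16.8)+2.2)/2)
= (-24.35, -7.3)

(-24.35, -7.3)


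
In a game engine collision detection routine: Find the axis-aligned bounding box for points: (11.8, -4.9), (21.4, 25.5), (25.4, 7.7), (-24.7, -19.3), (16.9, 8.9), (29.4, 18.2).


x range: [-24.7, 29.4]
y range: [-19.3, 25.5]
Bounding box: (-24.7,-19.3) to (29.4,25.5)

(-24.7,-19.3) to (29.4,25.5)


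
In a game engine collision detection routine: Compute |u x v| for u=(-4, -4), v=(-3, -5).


|u x v| = |(-4)*(-5) - (-4)*(-3)|
= |20 - 12| = 8

8


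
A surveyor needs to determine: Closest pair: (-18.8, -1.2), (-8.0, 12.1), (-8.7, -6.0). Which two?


d(P0,P1) = 17.1327, d(P0,P2) = 11.1826, d(P1,P2) = 18.1135
Closest: P0 and P2

Closest pair: (-18.8, -1.2) and (-8.7, -6.0), distance = 11.1826


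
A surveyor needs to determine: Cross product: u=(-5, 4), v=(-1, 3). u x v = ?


u x v = u_x*v_y - u_y*v_x = (-5)*3 - 4*(-1)
= (-15) - (-4) = -11

-11


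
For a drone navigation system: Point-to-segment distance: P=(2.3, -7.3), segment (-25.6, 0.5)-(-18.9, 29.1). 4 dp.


Project P onto AB: t = 0 (clamped to [0,1])
Closest point on segment: (-25.6, 0.5)
Distance: 28.9698

28.9698


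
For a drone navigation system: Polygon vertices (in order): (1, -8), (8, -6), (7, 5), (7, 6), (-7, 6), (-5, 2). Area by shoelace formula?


Shoelace sum: (1*(-6) - 8*(-8)) + (8*5 - 7*(-6)) + (7*6 - 7*5) + (7*6 - (-7)*6) + ((-7)*2 - (-5)*6) + ((-5)*(-8) - 1*2)
= 285
Area = |285|/2 = 142.5

142.5


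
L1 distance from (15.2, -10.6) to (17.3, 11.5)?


|15.2-17.3| + |(-10.6)-11.5| = 2.1 + 22.1 = 24.2

24.2


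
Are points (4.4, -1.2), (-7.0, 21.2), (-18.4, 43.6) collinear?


Cross product: ((-7)-4.4)*(43.6-(-1.2)) - (21.2-(-1.2))*((-18.4)-4.4)
= 0

Yes, collinear


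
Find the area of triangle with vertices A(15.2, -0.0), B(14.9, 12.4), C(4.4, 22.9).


Area = |x_A(y_B-y_C) + x_B(y_C-y_A) + x_C(y_A-y_B)|/2
= |(-159.6) + 341.21 + (-54.56)|/2
= 127.05/2 = 63.525

63.525


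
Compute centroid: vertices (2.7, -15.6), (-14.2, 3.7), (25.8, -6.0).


Centroid = ((x_A+x_B+x_C)/3, (y_A+y_B+y_C)/3)
= ((2.7+(-14.2)+25.8)/3, ((-15.6)+3.7+(-6))/3)
= (4.7667, -5.9667)

(4.7667, -5.9667)


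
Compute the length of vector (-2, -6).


|u| = sqrt((-2)^2 + (-6)^2) = sqrt(40) = 6.3246

6.3246


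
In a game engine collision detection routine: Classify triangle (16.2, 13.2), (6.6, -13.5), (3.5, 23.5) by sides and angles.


Side lengths squared: AB^2=805.05, BC^2=1378.61, CA^2=267.38
Sorted: [267.38, 805.05, 1378.61]
By sides: Scalene, By angles: Obtuse

Scalene, Obtuse


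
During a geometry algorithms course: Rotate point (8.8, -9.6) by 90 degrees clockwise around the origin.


90° CW: (x,y) -> (y, -x)
(8.8,-9.6) -> (-9.6, -8.8)

(-9.6, -8.8)


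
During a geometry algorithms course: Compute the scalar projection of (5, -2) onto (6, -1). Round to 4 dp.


u.v = 32, |v| = sqrt(37) = 6.0828
Scalar projection = u.v / |v| = 32 / sqrt(37) = 5.2608

5.2608


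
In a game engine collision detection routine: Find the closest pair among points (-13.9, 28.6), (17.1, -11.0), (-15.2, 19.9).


d(P0,P1) = 50.2908, d(P0,P2) = 8.7966, d(P1,P2) = 44.7001
Closest: P0 and P2

Closest pair: (-13.9, 28.6) and (-15.2, 19.9), distance = 8.7966


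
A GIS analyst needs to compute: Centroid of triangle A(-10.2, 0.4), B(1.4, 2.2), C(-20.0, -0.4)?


Centroid = ((x_A+x_B+x_C)/3, (y_A+y_B+y_C)/3)
= (((-10.2)+1.4+(-20))/3, (0.4+2.2+(-0.4))/3)
= (-9.6, 0.7333)

(-9.6, 0.7333)


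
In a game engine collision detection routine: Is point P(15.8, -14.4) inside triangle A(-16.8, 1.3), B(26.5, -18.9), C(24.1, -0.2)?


Cross products: AB x AP = -21.29, BC x BP = 189.29, CA x CP = 593.23
All same sign? no

No, outside


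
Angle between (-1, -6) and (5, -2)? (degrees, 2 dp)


u.v = 7, |u| = sqrt(37) = 6.0828, |v| = sqrt(29) = 5.3852
cos(theta) = u.v/(|u||v|) = 7/sqrt(1073) = 0.213697
theta = acos(0.213697) = 77.66 degrees

77.66 degrees


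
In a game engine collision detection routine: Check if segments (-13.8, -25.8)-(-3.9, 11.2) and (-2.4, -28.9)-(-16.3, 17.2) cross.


Cross products: d1=482.45, d2=-488.24, d3=-452.49, d4=518.2
d1*d2 < 0 and d3*d4 < 0? yes

Yes, they intersect


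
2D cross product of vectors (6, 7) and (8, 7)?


u x v = u_x*v_y - u_y*v_x = 6*7 - 7*8
= 42 - 56 = -14

-14


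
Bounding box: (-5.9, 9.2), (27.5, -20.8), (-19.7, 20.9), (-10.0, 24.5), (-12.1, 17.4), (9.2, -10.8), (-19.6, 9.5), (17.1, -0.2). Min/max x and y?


x range: [-19.7, 27.5]
y range: [-20.8, 24.5]
Bounding box: (-19.7,-20.8) to (27.5,24.5)

(-19.7,-20.8) to (27.5,24.5)


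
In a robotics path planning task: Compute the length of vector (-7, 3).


|u| = sqrt((-7)^2 + 3^2) = sqrt(58) = 7.6158

7.6158


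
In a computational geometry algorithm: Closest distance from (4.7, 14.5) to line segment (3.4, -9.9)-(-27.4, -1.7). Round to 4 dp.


Project P onto AB: t = 0.1575 (clamped to [0,1])
Closest point on segment: (-1.4522, -8.6082)
Distance: 23.9131

23.9131


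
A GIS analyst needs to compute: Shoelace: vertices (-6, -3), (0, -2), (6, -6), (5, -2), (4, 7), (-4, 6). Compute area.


Shoelace sum: ((-6)*(-2) - 0*(-3)) + (0*(-6) - 6*(-2)) + (6*(-2) - 5*(-6)) + (5*7 - 4*(-2)) + (4*6 - (-4)*7) + ((-4)*(-3) - (-6)*6)
= 185
Area = |185|/2 = 92.5

92.5


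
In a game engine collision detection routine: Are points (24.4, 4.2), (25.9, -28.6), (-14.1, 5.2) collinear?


Cross product: (25.9-24.4)*(5.2-4.2) - ((-28.6)-4.2)*((-14.1)-24.4)
= -1261.3

No, not collinear


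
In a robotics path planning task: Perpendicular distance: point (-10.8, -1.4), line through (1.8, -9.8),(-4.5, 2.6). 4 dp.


|cross product| = 103.32
|line direction| = sqrt(193.45) = 13.9086
Distance = 103.32/sqrt(193.45) = 7.4285

7.4285


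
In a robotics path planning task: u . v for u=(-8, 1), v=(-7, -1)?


u . v = u_x*v_x + u_y*v_y = (-8)*(-7) + 1*(-1)
= 56 + (-1) = 55

55


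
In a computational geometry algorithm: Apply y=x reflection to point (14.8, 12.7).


Reflection over y=x: (x,y) -> (y,x)
(14.8, 12.7) -> (12.7, 14.8)

(12.7, 14.8)


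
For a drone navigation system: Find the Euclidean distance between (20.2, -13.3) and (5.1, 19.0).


dx=-15.1, dy=32.3
d^2 = (-15.1)^2 + 32.3^2 = 1271.3
d = sqrt(1271.3) = 35.6553

35.6553


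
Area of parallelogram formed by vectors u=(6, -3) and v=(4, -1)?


|u x v| = |6*(-1) - (-3)*4|
= |(-6) - (-12)| = 6

6


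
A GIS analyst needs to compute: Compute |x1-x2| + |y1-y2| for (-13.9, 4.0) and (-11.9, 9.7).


|(-13.9)-(-11.9)| + |4-9.7| = 2 + 5.7 = 7.7

7.7


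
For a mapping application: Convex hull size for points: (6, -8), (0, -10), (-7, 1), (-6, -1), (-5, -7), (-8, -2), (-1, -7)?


Convex hull vertices (CCW): (-8, -2), (-5, -7), (0, -10), (6, -8), (-7, 1)
Count = 5

5


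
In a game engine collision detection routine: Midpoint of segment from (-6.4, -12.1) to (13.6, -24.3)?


M = (((-6.4)+13.6)/2, ((-12.1)+(-24.3))/2)
= (3.6, -18.2)

(3.6, -18.2)


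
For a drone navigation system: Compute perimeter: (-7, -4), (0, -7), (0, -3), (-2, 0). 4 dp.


Sides: (-7, -4)->(0, -7): sqrt(58) = 7.615773, (0, -7)->(0, -3): sqrt(16) = 4, (0, -3)->(-2, 0): sqrt(13) = 3.605551, (-2, 0)->(-7, -4): sqrt(41) = 6.403124
Sum = 21.624448
Perimeter = 21.6244

21.6244


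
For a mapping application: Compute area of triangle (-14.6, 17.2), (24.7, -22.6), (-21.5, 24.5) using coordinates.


Area = |x_A(y_B-y_C) + x_B(y_C-y_A) + x_C(y_A-y_B)|/2
= |687.66 + 180.31 + (-855.7)|/2
= 12.27/2 = 6.135

6.135


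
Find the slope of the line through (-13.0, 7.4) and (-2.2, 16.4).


slope = (y2-y1)/(x2-x1) = (16.4-7.4)/((-2.2)-(-13)) = 9/10.8 = 0.8333

0.8333


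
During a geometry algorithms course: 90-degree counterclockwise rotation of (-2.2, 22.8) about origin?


90° CCW: (x,y) -> (-y, x)
(-2.2,22.8) -> (-22.8, -2.2)

(-22.8, -2.2)


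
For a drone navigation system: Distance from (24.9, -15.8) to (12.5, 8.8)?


dx=-12.4, dy=24.6
d^2 = (-12.4)^2 + 24.6^2 = 758.92
d = sqrt(758.92) = 27.5485

27.5485


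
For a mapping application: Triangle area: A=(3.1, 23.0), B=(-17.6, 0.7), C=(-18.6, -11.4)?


Area = |x_A(y_B-y_C) + x_B(y_C-y_A) + x_C(y_A-y_B)|/2
= |37.51 + 605.44 + (-414.78)|/2
= 228.17/2 = 114.085

114.085


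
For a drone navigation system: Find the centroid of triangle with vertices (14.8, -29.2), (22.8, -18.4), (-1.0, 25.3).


Centroid = ((x_A+x_B+x_C)/3, (y_A+y_B+y_C)/3)
= ((14.8+22.8+(-1))/3, ((-29.2)+(-18.4)+25.3)/3)
= (12.2, -7.4333)

(12.2, -7.4333)


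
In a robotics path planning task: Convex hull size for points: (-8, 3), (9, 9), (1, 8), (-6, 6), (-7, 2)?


Convex hull vertices (CCW): (-8, 3), (-7, 2), (9, 9), (1, 8), (-6, 6)
Count = 5

5


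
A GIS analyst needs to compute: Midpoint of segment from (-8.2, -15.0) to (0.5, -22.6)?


M = (((-8.2)+0.5)/2, ((-15)+(-22.6))/2)
= (-3.85, -18.8)

(-3.85, -18.8)


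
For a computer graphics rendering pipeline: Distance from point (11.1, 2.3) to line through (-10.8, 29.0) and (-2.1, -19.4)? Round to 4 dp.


|cross product| = 827.67
|line direction| = sqrt(2418.25) = 49.1757
Distance = 827.67/sqrt(2418.25) = 16.8309

16.8309


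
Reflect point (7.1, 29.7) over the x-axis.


Reflection over x-axis: (x,y) -> (x,-y)
(7.1, 29.7) -> (7.1, -29.7)

(7.1, -29.7)


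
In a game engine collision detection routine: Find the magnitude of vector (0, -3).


|u| = sqrt(0^2 + (-3)^2) = sqrt(9) = 3

3


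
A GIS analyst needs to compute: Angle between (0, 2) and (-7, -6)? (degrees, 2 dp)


u.v = -12, |u| = sqrt(4) = 2, |v| = sqrt(85) = 9.2195
cos(theta) = u.v/(|u||v|) = -12/sqrt(340) = -0.650791
theta = acos(-0.650791) = 130.6 degrees

130.6 degrees


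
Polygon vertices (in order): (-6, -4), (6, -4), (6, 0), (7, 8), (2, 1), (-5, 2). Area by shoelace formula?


Shoelace sum: ((-6)*(-4) - 6*(-4)) + (6*0 - 6*(-4)) + (6*8 - 7*0) + (7*1 - 2*8) + (2*2 - (-5)*1) + ((-5)*(-4) - (-6)*2)
= 152
Area = |152|/2 = 76

76


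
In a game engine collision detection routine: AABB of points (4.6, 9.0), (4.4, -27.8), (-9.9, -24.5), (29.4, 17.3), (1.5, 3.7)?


x range: [-9.9, 29.4]
y range: [-27.8, 17.3]
Bounding box: (-9.9,-27.8) to (29.4,17.3)

(-9.9,-27.8) to (29.4,17.3)


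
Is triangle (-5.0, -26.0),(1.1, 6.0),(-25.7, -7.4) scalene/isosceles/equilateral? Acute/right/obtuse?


Side lengths squared: AB^2=1061.21, BC^2=897.8, CA^2=774.45
Sorted: [774.45, 897.8, 1061.21]
By sides: Scalene, By angles: Acute

Scalene, Acute


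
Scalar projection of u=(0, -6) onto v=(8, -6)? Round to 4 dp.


u.v = 36, |v| = sqrt(100) = 10
Scalar projection = u.v / |v| = 36 / sqrt(100) = 3.6

3.6


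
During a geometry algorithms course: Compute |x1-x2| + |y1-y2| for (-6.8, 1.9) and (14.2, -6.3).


|(-6.8)-14.2| + |1.9-(-6.3)| = 21 + 8.2 = 29.2

29.2


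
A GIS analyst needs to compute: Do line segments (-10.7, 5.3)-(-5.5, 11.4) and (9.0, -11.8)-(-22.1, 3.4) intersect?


Cross products: d1=-232.37, d2=-501.12, d3=-209.09, d4=59.66
d1*d2 < 0 and d3*d4 < 0? no

No, they don't intersect


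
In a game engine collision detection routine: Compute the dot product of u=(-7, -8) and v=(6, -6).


u . v = u_x*v_x + u_y*v_y = (-7)*6 + (-8)*(-6)
= (-42) + 48 = 6

6


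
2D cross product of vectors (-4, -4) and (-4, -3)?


u x v = u_x*v_y - u_y*v_x = (-4)*(-3) - (-4)*(-4)
= 12 - 16 = -4

-4


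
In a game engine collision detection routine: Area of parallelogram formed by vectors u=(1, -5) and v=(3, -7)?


|u x v| = |1*(-7) - (-5)*3|
= |(-7) - (-15)| = 8

8


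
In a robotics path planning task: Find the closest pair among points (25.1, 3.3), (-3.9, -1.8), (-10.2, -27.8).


d(P0,P1) = 29.445, d(P0,P2) = 47.0457, d(P1,P2) = 26.7524
Closest: P1 and P2

Closest pair: (-3.9, -1.8) and (-10.2, -27.8), distance = 26.7524


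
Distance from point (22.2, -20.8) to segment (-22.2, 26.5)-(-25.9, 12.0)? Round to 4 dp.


Project P onto AB: t = 1 (clamped to [0,1])
Closest point on segment: (-25.9, 12)
Distance: 58.219

58.219


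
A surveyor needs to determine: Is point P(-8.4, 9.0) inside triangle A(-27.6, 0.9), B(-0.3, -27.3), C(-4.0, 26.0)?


Cross products: AB x AP = 762.57, BC x BP = 297.42, CA x CP = 290.76
All same sign? yes

Yes, inside


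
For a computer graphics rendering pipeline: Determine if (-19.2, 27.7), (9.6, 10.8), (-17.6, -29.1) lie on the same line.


Cross product: (9.6-(-19.2))*((-29.1)-27.7) - (10.8-27.7)*((-17.6)-(-19.2))
= -1608.8

No, not collinear


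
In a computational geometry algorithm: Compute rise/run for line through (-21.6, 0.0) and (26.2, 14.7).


slope = (y2-y1)/(x2-x1) = (14.7-0)/(26.2-(-21.6)) = 14.7/47.8 = 0.3075

0.3075


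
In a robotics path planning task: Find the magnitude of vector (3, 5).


|u| = sqrt(3^2 + 5^2) = sqrt(34) = 5.831

5.831


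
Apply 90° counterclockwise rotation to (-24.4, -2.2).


90° CCW: (x,y) -> (-y, x)
(-24.4,-2.2) -> (2.2, -24.4)

(2.2, -24.4)


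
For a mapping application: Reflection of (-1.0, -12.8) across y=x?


Reflection over y=x: (x,y) -> (y,x)
(-1, -12.8) -> (-12.8, -1)

(-12.8, -1)


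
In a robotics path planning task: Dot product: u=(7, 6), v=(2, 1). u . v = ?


u . v = u_x*v_x + u_y*v_y = 7*2 + 6*1
= 14 + 6 = 20

20


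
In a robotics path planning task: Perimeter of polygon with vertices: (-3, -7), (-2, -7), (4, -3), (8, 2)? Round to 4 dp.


Sides: (-3, -7)->(-2, -7): sqrt(1) = 1, (-2, -7)->(4, -3): sqrt(52) = 7.211103, (4, -3)->(8, 2): sqrt(41) = 6.403124, (8, 2)->(-3, -7): sqrt(202) = 14.21267
Sum = 28.826897
Perimeter = 28.8269

28.8269


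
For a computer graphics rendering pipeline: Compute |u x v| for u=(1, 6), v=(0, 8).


|u x v| = |1*8 - 6*0|
= |8 - 0| = 8

8


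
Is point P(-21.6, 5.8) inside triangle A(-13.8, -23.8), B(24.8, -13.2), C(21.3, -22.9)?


Cross products: AB x AP = 1225.24, BC x BP = -516.58, CA x CP = -1045.98
All same sign? no

No, outside


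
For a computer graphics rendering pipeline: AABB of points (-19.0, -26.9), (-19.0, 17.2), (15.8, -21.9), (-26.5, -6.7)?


x range: [-26.5, 15.8]
y range: [-26.9, 17.2]
Bounding box: (-26.5,-26.9) to (15.8,17.2)

(-26.5,-26.9) to (15.8,17.2)


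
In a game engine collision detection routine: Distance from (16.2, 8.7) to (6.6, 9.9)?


dx=-9.6, dy=1.2
d^2 = (-9.6)^2 + 1.2^2 = 93.6
d = sqrt(93.6) = 9.6747

9.6747


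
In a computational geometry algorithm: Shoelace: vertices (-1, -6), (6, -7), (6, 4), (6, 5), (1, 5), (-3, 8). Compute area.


Shoelace sum: ((-1)*(-7) - 6*(-6)) + (6*4 - 6*(-7)) + (6*5 - 6*4) + (6*5 - 1*5) + (1*8 - (-3)*5) + ((-3)*(-6) - (-1)*8)
= 189
Area = |189|/2 = 94.5

94.5


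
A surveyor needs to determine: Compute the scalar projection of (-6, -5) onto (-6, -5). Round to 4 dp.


u.v = 61, |v| = sqrt(61) = 7.8102
Scalar projection = u.v / |v| = 61 / sqrt(61) = 7.8102

7.8102


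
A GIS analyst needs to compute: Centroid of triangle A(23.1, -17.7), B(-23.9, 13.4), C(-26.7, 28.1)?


Centroid = ((x_A+x_B+x_C)/3, (y_A+y_B+y_C)/3)
= ((23.1+(-23.9)+(-26.7))/3, ((-17.7)+13.4+28.1)/3)
= (-9.1667, 7.9333)

(-9.1667, 7.9333)


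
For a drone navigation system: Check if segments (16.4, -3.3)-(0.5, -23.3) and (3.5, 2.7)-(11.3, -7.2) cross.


Cross products: d1=80.91, d2=-232.5, d3=-353.4, d4=-39.99
d1*d2 < 0 and d3*d4 < 0? no

No, they don't intersect


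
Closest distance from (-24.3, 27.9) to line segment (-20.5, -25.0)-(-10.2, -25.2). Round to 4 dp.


Project P onto AB: t = 0 (clamped to [0,1])
Closest point on segment: (-20.5, -25)
Distance: 53.0363

53.0363


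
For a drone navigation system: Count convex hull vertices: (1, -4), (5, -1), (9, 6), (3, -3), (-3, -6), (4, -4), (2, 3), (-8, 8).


Convex hull vertices (CCW): (-8, 8), (-3, -6), (4, -4), (9, 6)
Count = 4

4


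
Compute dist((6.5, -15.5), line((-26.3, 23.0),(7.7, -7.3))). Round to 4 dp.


|cross product| = 315.16
|line direction| = sqrt(2074.09) = 45.5422
Distance = 315.16/sqrt(2074.09) = 6.9202

6.9202


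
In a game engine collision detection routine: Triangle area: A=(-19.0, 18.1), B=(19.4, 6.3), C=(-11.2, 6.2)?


Area = |x_A(y_B-y_C) + x_B(y_C-y_A) + x_C(y_A-y_B)|/2
= |(-1.9) + (-230.86) + (-132.16)|/2
= 364.92/2 = 182.46

182.46


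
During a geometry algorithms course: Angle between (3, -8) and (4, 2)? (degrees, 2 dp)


u.v = -4, |u| = sqrt(73) = 8.544, |v| = sqrt(20) = 4.4721
cos(theta) = u.v/(|u||v|) = -4/sqrt(1460) = -0.104685
theta = acos(-0.104685) = 96.01 degrees

96.01 degrees


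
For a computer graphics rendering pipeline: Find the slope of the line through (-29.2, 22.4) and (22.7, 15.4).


slope = (y2-y1)/(x2-x1) = (15.4-22.4)/(22.7-(-29.2)) = (-7)/51.9 = -0.1349

-0.1349


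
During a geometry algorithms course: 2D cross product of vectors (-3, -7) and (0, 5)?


u x v = u_x*v_y - u_y*v_x = (-3)*5 - (-7)*0
= (-15) - 0 = -15

-15


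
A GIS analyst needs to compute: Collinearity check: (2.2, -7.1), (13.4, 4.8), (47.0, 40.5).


Cross product: (13.4-2.2)*(40.5-(-7.1)) - (4.8-(-7.1))*(47-2.2)
= 0

Yes, collinear


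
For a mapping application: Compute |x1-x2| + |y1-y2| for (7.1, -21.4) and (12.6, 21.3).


|7.1-12.6| + |(-21.4)-21.3| = 5.5 + 42.7 = 48.2

48.2


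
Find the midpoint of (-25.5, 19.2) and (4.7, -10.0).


M = (((-25.5)+4.7)/2, (19.2+(-10))/2)
= (-10.4, 4.6)

(-10.4, 4.6)


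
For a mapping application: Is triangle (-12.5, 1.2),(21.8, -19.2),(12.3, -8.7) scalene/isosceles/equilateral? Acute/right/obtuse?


Side lengths squared: AB^2=1592.65, BC^2=200.5, CA^2=713.05
Sorted: [200.5, 713.05, 1592.65]
By sides: Scalene, By angles: Obtuse

Scalene, Obtuse


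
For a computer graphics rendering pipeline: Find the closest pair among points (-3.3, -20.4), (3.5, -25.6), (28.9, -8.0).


d(P0,P1) = 8.5604, d(P0,P2) = 34.5051, d(P1,P2) = 30.9018
Closest: P0 and P1

Closest pair: (-3.3, -20.4) and (3.5, -25.6), distance = 8.5604


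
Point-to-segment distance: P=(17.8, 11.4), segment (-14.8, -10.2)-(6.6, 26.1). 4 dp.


Project P onto AB: t = 0.8345 (clamped to [0,1])
Closest point on segment: (3.0576, 20.0911)
Distance: 17.1136

17.1136


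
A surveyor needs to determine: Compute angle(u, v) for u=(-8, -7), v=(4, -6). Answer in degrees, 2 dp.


u.v = 10, |u| = sqrt(113) = 10.6301, |v| = sqrt(52) = 7.2111
cos(theta) = u.v/(|u||v|) = 10/sqrt(5876) = 0.130455
theta = acos(0.130455) = 82.5 degrees

82.5 degrees


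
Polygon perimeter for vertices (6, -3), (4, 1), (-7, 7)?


Sides: (6, -3)->(4, 1): sqrt(20) = 4.472136, (4, 1)->(-7, 7): sqrt(157) = 12.529964, (-7, 7)->(6, -3): sqrt(269) = 16.401219
Sum = 33.403319
Perimeter = 33.4033

33.4033


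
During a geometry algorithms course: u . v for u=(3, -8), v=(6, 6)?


u . v = u_x*v_x + u_y*v_y = 3*6 + (-8)*6
= 18 + (-48) = -30

-30


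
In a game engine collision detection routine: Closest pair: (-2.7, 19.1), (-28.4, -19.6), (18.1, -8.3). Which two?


d(P0,P1) = 46.4562, d(P0,P2) = 34.4006, d(P1,P2) = 47.8533
Closest: P0 and P2

Closest pair: (-2.7, 19.1) and (18.1, -8.3), distance = 34.4006


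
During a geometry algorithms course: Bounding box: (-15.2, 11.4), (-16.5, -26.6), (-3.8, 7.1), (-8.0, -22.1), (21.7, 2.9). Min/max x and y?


x range: [-16.5, 21.7]
y range: [-26.6, 11.4]
Bounding box: (-16.5,-26.6) to (21.7,11.4)

(-16.5,-26.6) to (21.7,11.4)


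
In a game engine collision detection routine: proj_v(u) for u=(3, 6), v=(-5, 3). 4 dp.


u.v = 3, |v| = sqrt(34) = 5.831
Scalar projection = u.v / |v| = 3 / sqrt(34) = 0.5145

0.5145


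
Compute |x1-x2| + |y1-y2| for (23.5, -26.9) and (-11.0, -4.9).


|23.5-(-11)| + |(-26.9)-(-4.9)| = 34.5 + 22 = 56.5

56.5


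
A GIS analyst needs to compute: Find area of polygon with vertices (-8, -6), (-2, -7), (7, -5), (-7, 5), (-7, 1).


Shoelace sum: ((-8)*(-7) - (-2)*(-6)) + ((-2)*(-5) - 7*(-7)) + (7*5 - (-7)*(-5)) + ((-7)*1 - (-7)*5) + ((-7)*(-6) - (-8)*1)
= 181
Area = |181|/2 = 90.5

90.5


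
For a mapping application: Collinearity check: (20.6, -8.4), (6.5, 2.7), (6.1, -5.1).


Cross product: (6.5-20.6)*((-5.1)-(-8.4)) - (2.7-(-8.4))*(6.1-20.6)
= 114.42

No, not collinear


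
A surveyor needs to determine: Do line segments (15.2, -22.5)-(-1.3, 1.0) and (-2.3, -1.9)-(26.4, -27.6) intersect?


Cross products: d1=-141.47, d2=108.93, d3=71.35, d4=-179.05
d1*d2 < 0 and d3*d4 < 0? yes

Yes, they intersect


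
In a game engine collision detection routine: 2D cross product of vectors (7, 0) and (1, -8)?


u x v = u_x*v_y - u_y*v_x = 7*(-8) - 0*1
= (-56) - 0 = -56

-56


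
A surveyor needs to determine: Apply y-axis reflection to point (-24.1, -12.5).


Reflection over y-axis: (x,y) -> (-x,y)
(-24.1, -12.5) -> (24.1, -12.5)

(24.1, -12.5)


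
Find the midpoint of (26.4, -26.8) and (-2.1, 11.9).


M = ((26.4+(-2.1))/2, ((-26.8)+11.9)/2)
= (12.15, -7.45)

(12.15, -7.45)


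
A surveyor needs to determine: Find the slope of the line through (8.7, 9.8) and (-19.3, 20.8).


slope = (y2-y1)/(x2-x1) = (20.8-9.8)/((-19.3)-8.7) = 11/(-28) = -0.3929

-0.3929


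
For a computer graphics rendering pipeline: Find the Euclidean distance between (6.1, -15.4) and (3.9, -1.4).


dx=-2.2, dy=14
d^2 = (-2.2)^2 + 14^2 = 200.84
d = sqrt(200.84) = 14.1718

14.1718


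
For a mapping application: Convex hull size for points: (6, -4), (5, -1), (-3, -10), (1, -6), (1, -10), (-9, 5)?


Convex hull vertices (CCW): (-9, 5), (-3, -10), (1, -10), (6, -4), (5, -1)
Count = 5

5


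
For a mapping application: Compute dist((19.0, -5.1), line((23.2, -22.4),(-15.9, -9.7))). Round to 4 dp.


|cross product| = 623.09
|line direction| = sqrt(1690.1) = 41.1108
Distance = 623.09/sqrt(1690.1) = 15.1563

15.1563


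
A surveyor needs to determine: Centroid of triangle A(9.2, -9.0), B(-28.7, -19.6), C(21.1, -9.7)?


Centroid = ((x_A+x_B+x_C)/3, (y_A+y_B+y_C)/3)
= ((9.2+(-28.7)+21.1)/3, ((-9)+(-19.6)+(-9.7))/3)
= (0.5333, -12.7667)

(0.5333, -12.7667)


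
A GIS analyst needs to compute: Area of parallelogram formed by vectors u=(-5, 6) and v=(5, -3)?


|u x v| = |(-5)*(-3) - 6*5|
= |15 - 30| = 15

15


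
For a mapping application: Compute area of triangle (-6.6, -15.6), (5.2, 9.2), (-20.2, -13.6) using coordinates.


Area = |x_A(y_B-y_C) + x_B(y_C-y_A) + x_C(y_A-y_B)|/2
= |(-150.48) + 10.4 + 500.96|/2
= 360.88/2 = 180.44

180.44


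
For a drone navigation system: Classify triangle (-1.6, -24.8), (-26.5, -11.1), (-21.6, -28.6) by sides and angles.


Side lengths squared: AB^2=807.7, BC^2=330.26, CA^2=414.44
Sorted: [330.26, 414.44, 807.7]
By sides: Scalene, By angles: Obtuse

Scalene, Obtuse


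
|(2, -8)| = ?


|u| = sqrt(2^2 + (-8)^2) = sqrt(68) = 8.2462

8.2462


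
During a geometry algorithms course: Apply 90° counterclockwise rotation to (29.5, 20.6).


90° CCW: (x,y) -> (-y, x)
(29.5,20.6) -> (-20.6, 29.5)

(-20.6, 29.5)


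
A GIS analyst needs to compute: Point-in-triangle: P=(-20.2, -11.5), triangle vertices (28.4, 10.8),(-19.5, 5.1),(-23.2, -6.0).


Cross products: AB x AP = 791.15, BC x BP = 53.65, CA x CP = -334.2
All same sign? no

No, outside


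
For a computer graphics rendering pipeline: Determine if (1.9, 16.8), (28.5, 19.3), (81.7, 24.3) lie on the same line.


Cross product: (28.5-1.9)*(24.3-16.8) - (19.3-16.8)*(81.7-1.9)
= 0

Yes, collinear


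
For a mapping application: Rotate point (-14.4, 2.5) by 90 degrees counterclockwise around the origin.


90° CCW: (x,y) -> (-y, x)
(-14.4,2.5) -> (-2.5, -14.4)

(-2.5, -14.4)


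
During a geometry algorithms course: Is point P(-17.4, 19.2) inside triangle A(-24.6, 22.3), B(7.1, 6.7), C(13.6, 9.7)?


Cross products: AB x AP = 14.05, BC x BP = 154.75, CA x CP = 27.7
All same sign? yes

Yes, inside


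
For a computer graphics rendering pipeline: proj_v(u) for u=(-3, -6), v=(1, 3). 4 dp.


u.v = -21, |v| = sqrt(10) = 3.1623
Scalar projection = u.v / |v| = -21 / sqrt(10) = -6.6408

-6.6408


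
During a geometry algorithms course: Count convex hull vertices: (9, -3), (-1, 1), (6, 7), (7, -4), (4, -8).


Convex hull vertices (CCW): (-1, 1), (4, -8), (9, -3), (6, 7)
Count = 4

4


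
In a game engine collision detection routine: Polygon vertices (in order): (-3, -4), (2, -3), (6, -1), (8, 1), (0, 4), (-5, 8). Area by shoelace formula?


Shoelace sum: ((-3)*(-3) - 2*(-4)) + (2*(-1) - 6*(-3)) + (6*1 - 8*(-1)) + (8*4 - 0*1) + (0*8 - (-5)*4) + ((-5)*(-4) - (-3)*8)
= 143
Area = |143|/2 = 71.5

71.5


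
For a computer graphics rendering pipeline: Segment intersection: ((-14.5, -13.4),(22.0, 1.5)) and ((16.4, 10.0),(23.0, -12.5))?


Cross products: d1=-849.69, d2=69.9, d3=393.69, d4=-525.9
d1*d2 < 0 and d3*d4 < 0? yes

Yes, they intersect


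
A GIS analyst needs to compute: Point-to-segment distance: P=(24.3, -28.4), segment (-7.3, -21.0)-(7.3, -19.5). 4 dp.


Project P onto AB: t = 1 (clamped to [0,1])
Closest point on segment: (7.3, -19.5)
Distance: 19.1888

19.1888


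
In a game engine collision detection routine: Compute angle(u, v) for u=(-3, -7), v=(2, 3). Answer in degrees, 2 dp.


u.v = -27, |u| = sqrt(58) = 7.6158, |v| = sqrt(13) = 3.6056
cos(theta) = u.v/(|u||v|) = -27/sqrt(754) = -0.983282
theta = acos(-0.983282) = 169.51 degrees

169.51 degrees


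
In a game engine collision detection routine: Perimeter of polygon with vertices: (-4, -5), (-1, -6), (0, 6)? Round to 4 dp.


Sides: (-4, -5)->(-1, -6): sqrt(10) = 3.162278, (-1, -6)->(0, 6): sqrt(145) = 12.041595, (0, 6)->(-4, -5): sqrt(137) = 11.7047
Sum = 26.908573
Perimeter = 26.9086

26.9086


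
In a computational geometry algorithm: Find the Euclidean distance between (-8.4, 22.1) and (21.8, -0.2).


dx=30.2, dy=-22.3
d^2 = 30.2^2 + (-22.3)^2 = 1409.33
d = sqrt(1409.33) = 37.541

37.541


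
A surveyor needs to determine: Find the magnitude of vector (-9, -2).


|u| = sqrt((-9)^2 + (-2)^2) = sqrt(85) = 9.2195

9.2195


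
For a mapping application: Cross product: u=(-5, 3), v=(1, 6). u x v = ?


u x v = u_x*v_y - u_y*v_x = (-5)*6 - 3*1
= (-30) - 3 = -33

-33


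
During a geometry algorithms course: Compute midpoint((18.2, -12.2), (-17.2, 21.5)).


M = ((18.2+(-17.2))/2, ((-12.2)+21.5)/2)
= (0.5, 4.65)

(0.5, 4.65)


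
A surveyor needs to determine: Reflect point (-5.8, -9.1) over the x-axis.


Reflection over x-axis: (x,y) -> (x,-y)
(-5.8, -9.1) -> (-5.8, 9.1)

(-5.8, 9.1)


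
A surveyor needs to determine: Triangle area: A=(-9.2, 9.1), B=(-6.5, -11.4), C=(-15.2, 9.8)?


Area = |x_A(y_B-y_C) + x_B(y_C-y_A) + x_C(y_A-y_B)|/2
= |195.04 + (-4.55) + (-311.6)|/2
= 121.11/2 = 60.555

60.555


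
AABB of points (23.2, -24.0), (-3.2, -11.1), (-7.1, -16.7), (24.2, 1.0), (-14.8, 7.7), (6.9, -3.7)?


x range: [-14.8, 24.2]
y range: [-24, 7.7]
Bounding box: (-14.8,-24) to (24.2,7.7)

(-14.8,-24) to (24.2,7.7)


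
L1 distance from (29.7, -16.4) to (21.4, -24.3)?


|29.7-21.4| + |(-16.4)-(-24.3)| = 8.3 + 7.9 = 16.2

16.2


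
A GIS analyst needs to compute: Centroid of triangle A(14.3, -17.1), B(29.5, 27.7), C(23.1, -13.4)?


Centroid = ((x_A+x_B+x_C)/3, (y_A+y_B+y_C)/3)
= ((14.3+29.5+23.1)/3, ((-17.1)+27.7+(-13.4))/3)
= (22.3, -0.9333)

(22.3, -0.9333)


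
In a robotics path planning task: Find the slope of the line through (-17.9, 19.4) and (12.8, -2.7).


slope = (y2-y1)/(x2-x1) = ((-2.7)-19.4)/(12.8-(-17.9)) = (-22.1)/30.7 = -0.7199

-0.7199


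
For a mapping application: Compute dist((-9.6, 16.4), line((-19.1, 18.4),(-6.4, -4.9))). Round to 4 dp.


|cross product| = 195.95
|line direction| = sqrt(704.18) = 26.5364
Distance = 195.95/sqrt(704.18) = 7.3842

7.3842


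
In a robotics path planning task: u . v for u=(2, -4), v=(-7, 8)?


u . v = u_x*v_x + u_y*v_y = 2*(-7) + (-4)*8
= (-14) + (-32) = -46

-46


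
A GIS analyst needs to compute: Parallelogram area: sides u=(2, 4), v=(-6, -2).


|u x v| = |2*(-2) - 4*(-6)|
= |(-4) - (-24)| = 20

20


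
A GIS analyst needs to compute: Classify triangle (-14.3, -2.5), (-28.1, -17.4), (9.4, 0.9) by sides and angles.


Side lengths squared: AB^2=412.45, BC^2=1741.14, CA^2=573.25
Sorted: [412.45, 573.25, 1741.14]
By sides: Scalene, By angles: Obtuse

Scalene, Obtuse


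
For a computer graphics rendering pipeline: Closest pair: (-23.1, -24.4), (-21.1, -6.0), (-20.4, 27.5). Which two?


d(P0,P1) = 18.5084, d(P0,P2) = 51.9702, d(P1,P2) = 33.5073
Closest: P0 and P1

Closest pair: (-23.1, -24.4) and (-21.1, -6.0), distance = 18.5084


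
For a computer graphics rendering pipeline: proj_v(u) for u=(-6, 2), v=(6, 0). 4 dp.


u.v = -36, |v| = sqrt(36) = 6
Scalar projection = u.v / |v| = -36 / sqrt(36) = -6

-6


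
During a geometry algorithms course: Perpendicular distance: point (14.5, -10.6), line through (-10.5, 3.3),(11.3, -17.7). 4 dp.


|cross product| = 221.98
|line direction| = sqrt(916.24) = 30.2695
Distance = 221.98/sqrt(916.24) = 7.3335

7.3335


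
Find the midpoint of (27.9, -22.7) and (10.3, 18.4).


M = ((27.9+10.3)/2, ((-22.7)+18.4)/2)
= (19.1, -2.15)

(19.1, -2.15)


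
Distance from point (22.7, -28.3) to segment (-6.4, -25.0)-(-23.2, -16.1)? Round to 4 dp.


Project P onto AB: t = 0 (clamped to [0,1])
Closest point on segment: (-6.4, -25)
Distance: 29.2865

29.2865


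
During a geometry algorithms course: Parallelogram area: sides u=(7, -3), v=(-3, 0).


|u x v| = |7*0 - (-3)*(-3)|
= |0 - 9| = 9

9


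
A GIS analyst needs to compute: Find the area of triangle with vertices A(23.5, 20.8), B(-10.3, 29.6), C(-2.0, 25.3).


Area = |x_A(y_B-y_C) + x_B(y_C-y_A) + x_C(y_A-y_B)|/2
= |101.05 + (-46.35) + 17.6|/2
= 72.3/2 = 36.15

36.15


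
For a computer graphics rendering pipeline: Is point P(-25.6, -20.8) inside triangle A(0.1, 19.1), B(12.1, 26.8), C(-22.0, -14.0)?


Cross products: AB x AP = -280.91, BC x BP = 85, CA x CP = -31.12
All same sign? no

No, outside


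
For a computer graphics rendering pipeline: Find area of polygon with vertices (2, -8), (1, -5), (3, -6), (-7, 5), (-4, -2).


Shoelace sum: (2*(-5) - 1*(-8)) + (1*(-6) - 3*(-5)) + (3*5 - (-7)*(-6)) + ((-7)*(-2) - (-4)*5) + ((-4)*(-8) - 2*(-2))
= 50
Area = |50|/2 = 25

25


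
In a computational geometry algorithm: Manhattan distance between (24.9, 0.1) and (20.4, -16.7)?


|24.9-20.4| + |0.1-(-16.7)| = 4.5 + 16.8 = 21.3

21.3


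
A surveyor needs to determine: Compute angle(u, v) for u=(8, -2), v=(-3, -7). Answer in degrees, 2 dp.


u.v = -10, |u| = sqrt(68) = 8.2462, |v| = sqrt(58) = 7.6158
cos(theta) = u.v/(|u||v|) = -10/sqrt(3944) = -0.159232
theta = acos(-0.159232) = 99.16 degrees

99.16 degrees


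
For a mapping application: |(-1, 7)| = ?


|u| = sqrt((-1)^2 + 7^2) = sqrt(50) = 7.0711

7.0711


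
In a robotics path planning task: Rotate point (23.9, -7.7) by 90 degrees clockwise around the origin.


90° CW: (x,y) -> (y, -x)
(23.9,-7.7) -> (-7.7, -23.9)

(-7.7, -23.9)


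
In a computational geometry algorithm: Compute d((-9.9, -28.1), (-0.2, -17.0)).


dx=9.7, dy=11.1
d^2 = 9.7^2 + 11.1^2 = 217.3
d = sqrt(217.3) = 14.7411

14.7411


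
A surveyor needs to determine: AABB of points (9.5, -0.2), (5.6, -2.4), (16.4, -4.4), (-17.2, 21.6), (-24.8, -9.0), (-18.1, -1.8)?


x range: [-24.8, 16.4]
y range: [-9, 21.6]
Bounding box: (-24.8,-9) to (16.4,21.6)

(-24.8,-9) to (16.4,21.6)


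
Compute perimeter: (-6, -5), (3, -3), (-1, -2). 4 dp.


Sides: (-6, -5)->(3, -3): sqrt(85) = 9.219544, (3, -3)->(-1, -2): sqrt(17) = 4.123106, (-1, -2)->(-6, -5): sqrt(34) = 5.830952
Sum = 19.173602
Perimeter = 19.1736

19.1736


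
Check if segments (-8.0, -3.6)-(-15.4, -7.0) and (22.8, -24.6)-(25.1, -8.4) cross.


Cross products: d1=547.26, d2=659.32, d3=260.12, d4=148.06
d1*d2 < 0 and d3*d4 < 0? no

No, they don't intersect


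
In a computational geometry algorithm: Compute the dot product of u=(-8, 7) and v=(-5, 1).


u . v = u_x*v_x + u_y*v_y = (-8)*(-5) + 7*1
= 40 + 7 = 47

47


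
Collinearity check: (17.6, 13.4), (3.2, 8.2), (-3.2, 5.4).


Cross product: (3.2-17.6)*(5.4-13.4) - (8.2-13.4)*((-3.2)-17.6)
= 7.04

No, not collinear


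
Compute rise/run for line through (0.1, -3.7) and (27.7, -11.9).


slope = (y2-y1)/(x2-x1) = ((-11.9)-(-3.7))/(27.7-0.1) = (-8.2)/27.6 = -0.2971

-0.2971


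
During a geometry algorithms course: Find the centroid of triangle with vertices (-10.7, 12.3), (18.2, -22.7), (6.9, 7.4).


Centroid = ((x_A+x_B+x_C)/3, (y_A+y_B+y_C)/3)
= (((-10.7)+18.2+6.9)/3, (12.3+(-22.7)+7.4)/3)
= (4.8, -1)

(4.8, -1)


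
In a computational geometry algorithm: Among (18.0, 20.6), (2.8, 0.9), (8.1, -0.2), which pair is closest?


d(P0,P1) = 24.8823, d(P0,P2) = 23.0358, d(P1,P2) = 5.4129
Closest: P1 and P2

Closest pair: (2.8, 0.9) and (8.1, -0.2), distance = 5.4129


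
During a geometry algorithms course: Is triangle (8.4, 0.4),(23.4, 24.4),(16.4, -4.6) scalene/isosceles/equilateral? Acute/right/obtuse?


Side lengths squared: AB^2=801, BC^2=890, CA^2=89
Sorted: [89, 801, 890]
By sides: Scalene, By angles: Right

Scalene, Right


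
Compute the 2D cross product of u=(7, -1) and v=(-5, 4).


u x v = u_x*v_y - u_y*v_x = 7*4 - (-1)*(-5)
= 28 - 5 = 23

23


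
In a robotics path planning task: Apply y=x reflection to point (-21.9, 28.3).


Reflection over y=x: (x,y) -> (y,x)
(-21.9, 28.3) -> (28.3, -21.9)

(28.3, -21.9)


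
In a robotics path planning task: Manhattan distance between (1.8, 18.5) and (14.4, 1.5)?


|1.8-14.4| + |18.5-1.5| = 12.6 + 17 = 29.6

29.6


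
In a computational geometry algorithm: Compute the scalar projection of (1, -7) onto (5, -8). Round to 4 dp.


u.v = 61, |v| = sqrt(89) = 9.434
Scalar projection = u.v / |v| = 61 / sqrt(89) = 6.466

6.466


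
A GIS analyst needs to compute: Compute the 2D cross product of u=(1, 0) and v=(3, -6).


u x v = u_x*v_y - u_y*v_x = 1*(-6) - 0*3
= (-6) - 0 = -6

-6


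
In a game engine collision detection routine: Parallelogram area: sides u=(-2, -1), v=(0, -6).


|u x v| = |(-2)*(-6) - (-1)*0|
= |12 - 0| = 12

12


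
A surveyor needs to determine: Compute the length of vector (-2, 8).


|u| = sqrt((-2)^2 + 8^2) = sqrt(68) = 8.2462

8.2462


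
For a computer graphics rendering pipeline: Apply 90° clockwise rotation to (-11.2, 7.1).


90° CW: (x,y) -> (y, -x)
(-11.2,7.1) -> (7.1, 11.2)

(7.1, 11.2)


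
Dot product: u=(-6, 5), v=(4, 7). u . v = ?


u . v = u_x*v_x + u_y*v_y = (-6)*4 + 5*7
= (-24) + 35 = 11

11


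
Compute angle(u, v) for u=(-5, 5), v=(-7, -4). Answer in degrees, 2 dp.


u.v = 15, |u| = sqrt(50) = 7.0711, |v| = sqrt(65) = 8.0623
cos(theta) = u.v/(|u||v|) = 15/sqrt(3250) = 0.263117
theta = acos(0.263117) = 74.74 degrees

74.74 degrees


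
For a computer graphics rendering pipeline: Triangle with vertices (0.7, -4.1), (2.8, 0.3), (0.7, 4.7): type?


Side lengths squared: AB^2=23.77, BC^2=23.77, CA^2=77.44
Sorted: [23.77, 23.77, 77.44]
By sides: Isosceles, By angles: Obtuse

Isosceles, Obtuse


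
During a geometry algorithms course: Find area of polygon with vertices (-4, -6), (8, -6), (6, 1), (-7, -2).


Shoelace sum: ((-4)*(-6) - 8*(-6)) + (8*1 - 6*(-6)) + (6*(-2) - (-7)*1) + ((-7)*(-6) - (-4)*(-2))
= 145
Area = |145|/2 = 72.5

72.5


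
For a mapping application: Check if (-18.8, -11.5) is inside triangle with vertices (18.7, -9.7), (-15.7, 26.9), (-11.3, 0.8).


Cross products: AB x AP = 1434.42, BC x BP = -249.87, CA x CP = -447.75
All same sign? no

No, outside
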